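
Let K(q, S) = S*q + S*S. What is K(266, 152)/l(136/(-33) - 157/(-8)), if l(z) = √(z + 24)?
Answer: 127072*√688314/10429 ≈ 10109.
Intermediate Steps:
K(q, S) = S² + S*q (K(q, S) = S*q + S² = S² + S*q)
l(z) = √(24 + z)
K(266, 152)/l(136/(-33) - 157/(-8)) = (152*(152 + 266))/(√(24 + (136/(-33) - 157/(-8)))) = (152*418)/(√(24 + (136*(-1/33) - 157*(-⅛)))) = 63536/(√(24 + (-136/33 + 157/8))) = 63536/(√(24 + 4093/264)) = 63536/(√(10429/264)) = 63536/((√688314/132)) = 63536*(2*√688314/10429) = 127072*√688314/10429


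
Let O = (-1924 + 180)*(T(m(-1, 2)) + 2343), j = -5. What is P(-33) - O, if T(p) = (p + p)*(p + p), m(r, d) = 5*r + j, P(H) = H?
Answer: 4783759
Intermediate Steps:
m(r, d) = -5 + 5*r (m(r, d) = 5*r - 5 = -5 + 5*r)
T(p) = 4*p² (T(p) = (2*p)*(2*p) = 4*p²)
O = -4783792 (O = (-1924 + 180)*(4*(-5 + 5*(-1))² + 2343) = -1744*(4*(-5 - 5)² + 2343) = -1744*(4*(-10)² + 2343) = -1744*(4*100 + 2343) = -1744*(400 + 2343) = -1744*2743 = -4783792)
P(-33) - O = -33 - 1*(-4783792) = -33 + 4783792 = 4783759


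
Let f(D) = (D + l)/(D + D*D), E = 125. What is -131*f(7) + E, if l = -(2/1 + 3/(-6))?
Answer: 12559/112 ≈ 112.13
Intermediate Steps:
l = -3/2 (l = -(2*1 + 3*(-⅙)) = -(2 - ½) = -1*3/2 = -3/2 ≈ -1.5000)
f(D) = (-3/2 + D)/(D + D²) (f(D) = (D - 3/2)/(D + D*D) = (-3/2 + D)/(D + D²))
-131*f(7) + E = -131*(-3/2 + 7)/(7*(1 + 7)) + 125 = -131*11/(7*8*2) + 125 = -131*11/112 + 125 = -1441/112 + 125 = 12559/112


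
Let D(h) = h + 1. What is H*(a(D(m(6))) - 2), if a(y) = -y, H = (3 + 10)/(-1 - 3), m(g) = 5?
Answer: 26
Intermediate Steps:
D(h) = 1 + h
H = -13/4 (H = 13/(-4) = 13*(-1/4) = -13/4 ≈ -3.2500)
H*(a(D(m(6))) - 2) = -13*(-(1 + 5) - 2)/4 = -13*(-1*6 - 2)/4 = -13*(-6 - 2)/4 = -13/4*(-8) = 26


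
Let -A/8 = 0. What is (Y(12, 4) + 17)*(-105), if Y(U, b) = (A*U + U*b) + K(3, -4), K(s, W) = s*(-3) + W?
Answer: -5460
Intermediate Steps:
A = 0 (A = -8*0 = 0)
K(s, W) = W - 3*s (K(s, W) = -3*s + W = W - 3*s)
Y(U, b) = -13 + U*b (Y(U, b) = (0*U + U*b) + (-4 - 3*3) = (0 + U*b) + (-4 - 9) = U*b - 13 = -13 + U*b)
(Y(12, 4) + 17)*(-105) = ((-13 + 12*4) + 17)*(-105) = ((-13 + 48) + 17)*(-105) = (35 + 17)*(-105) = 52*(-105) = -5460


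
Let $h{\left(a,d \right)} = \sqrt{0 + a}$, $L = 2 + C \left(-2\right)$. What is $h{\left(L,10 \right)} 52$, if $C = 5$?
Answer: $104 i \sqrt{2} \approx 147.08 i$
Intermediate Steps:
$L = -8$ ($L = 2 + 5 \left(-2\right) = 2 - 10 = -8$)
$h{\left(a,d \right)} = \sqrt{a}$
$h{\left(L,10 \right)} 52 = \sqrt{-8} \cdot 52 = 2 i \sqrt{2} \cdot 52 = 104 i \sqrt{2}$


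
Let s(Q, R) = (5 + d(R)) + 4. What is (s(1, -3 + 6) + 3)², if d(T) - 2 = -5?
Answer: 81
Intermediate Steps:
d(T) = -3 (d(T) = 2 - 5 = -3)
s(Q, R) = 6 (s(Q, R) = (5 - 3) + 4 = 2 + 4 = 6)
(s(1, -3 + 6) + 3)² = (6 + 3)² = 9² = 81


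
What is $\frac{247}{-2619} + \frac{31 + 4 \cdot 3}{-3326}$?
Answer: $- \frac{934139}{8710794} \approx -0.10724$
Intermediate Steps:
$\frac{247}{-2619} + \frac{31 + 4 \cdot 3}{-3326} = 247 \left(- \frac{1}{2619}\right) + \left(31 + 12\right) \left(- \frac{1}{3326}\right) = - \frac{247}{2619} + 43 \left(- \frac{1}{3326}\right) = - \frac{247}{2619} - \frac{43}{3326} = - \frac{934139}{8710794}$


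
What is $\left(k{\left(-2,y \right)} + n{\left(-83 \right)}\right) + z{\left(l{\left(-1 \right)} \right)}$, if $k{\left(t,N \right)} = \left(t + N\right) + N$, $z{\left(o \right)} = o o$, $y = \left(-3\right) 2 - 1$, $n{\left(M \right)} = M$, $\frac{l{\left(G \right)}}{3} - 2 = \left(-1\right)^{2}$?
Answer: $-18$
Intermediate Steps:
$l{\left(G \right)} = 9$ ($l{\left(G \right)} = 6 + 3 \left(-1\right)^{2} = 6 + 3 \cdot 1 = 6 + 3 = 9$)
$y = -7$ ($y = -6 - 1 = -7$)
$z{\left(o \right)} = o^{2}$
$k{\left(t,N \right)} = t + 2 N$ ($k{\left(t,N \right)} = \left(N + t\right) + N = t + 2 N$)
$\left(k{\left(-2,y \right)} + n{\left(-83 \right)}\right) + z{\left(l{\left(-1 \right)} \right)} = \left(\left(-2 + 2 \left(-7\right)\right) - 83\right) + 9^{2} = \left(\left(-2 - 14\right) - 83\right) + 81 = \left(-16 - 83\right) + 81 = -99 + 81 = -18$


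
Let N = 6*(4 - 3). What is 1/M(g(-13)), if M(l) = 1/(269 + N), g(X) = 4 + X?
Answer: 275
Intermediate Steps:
N = 6 (N = 6*1 = 6)
M(l) = 1/275 (M(l) = 1/(269 + 6) = 1/275)
1/M(g(-13)) = 1/(1/275) = 275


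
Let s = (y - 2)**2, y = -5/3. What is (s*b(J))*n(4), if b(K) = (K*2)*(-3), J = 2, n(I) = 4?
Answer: -1936/3 ≈ -645.33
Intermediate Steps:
y = -5/3 ≈ -1.6667
b(K) = -6*K (b(K) = (2*K)*(-3) = -6*K)
s = 121/9 (s = (-5/3 - 2)**2 = (-11/3)**2 = 121/9 ≈ 13.444)
(s*b(J))*n(4) = (121*(-6*2)/9)*4 = ((121/9)*(-12))*4 = -484/3*4 = -1936/3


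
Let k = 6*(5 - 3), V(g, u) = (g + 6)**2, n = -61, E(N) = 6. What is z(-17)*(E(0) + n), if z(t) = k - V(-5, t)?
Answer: -605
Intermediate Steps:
V(g, u) = (6 + g)**2
k = 12 (k = 6*2 = 12)
z(t) = 11 (z(t) = 12 - (6 - 5)**2 = 12 - 1*1**2 = 12 - 1*1 = 12 - 1 = 11)
z(-17)*(E(0) + n) = 11*(6 - 61) = 11*(-55) = -605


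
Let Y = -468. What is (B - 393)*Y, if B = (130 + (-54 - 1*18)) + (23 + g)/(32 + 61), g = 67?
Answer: 4846140/31 ≈ 1.5633e+5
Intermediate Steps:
B = 1828/31 (B = (130 + (-54 - 1*18)) + (23 + 67)/(32 + 61) = (130 + (-54 - 18)) + 90/93 = (130 - 72) + 90*(1/93) = 58 + 30/31 = 1828/31 ≈ 58.968)
(B - 393)*Y = (1828/31 - 393)*(-468) = -10355/31*(-468) = 4846140/31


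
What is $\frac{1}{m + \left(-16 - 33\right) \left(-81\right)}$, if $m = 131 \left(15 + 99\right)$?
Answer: $\frac{1}{18903} \approx 5.2902 \cdot 10^{-5}$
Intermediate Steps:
$m = 14934$ ($m = 131 \cdot 114 = 14934$)
$\frac{1}{m + \left(-16 - 33\right) \left(-81\right)} = \frac{1}{14934 + \left(-16 - 33\right) \left(-81\right)} = \frac{1}{14934 - -3969} = \frac{1}{14934 + 3969} = \frac{1}{18903}$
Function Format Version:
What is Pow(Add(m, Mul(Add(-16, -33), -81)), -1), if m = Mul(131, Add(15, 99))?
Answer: Rational(1, 18903) ≈ 5.2902e-5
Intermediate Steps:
m = 14934 (m = Mul(131, 114) = 14934)
Pow(Add(m, Mul(Add(-16, -33), -81)), -1) = Pow(Add(14934, Mul(Add(-16, -33), -81)), -1) = Pow(Add(14934, Mul(-49, -81)), -1) = Pow(Add(14934, 3969), -1) = Pow(18903, -1) = Rational(1, 18903)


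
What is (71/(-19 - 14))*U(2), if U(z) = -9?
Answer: 213/11 ≈ 19.364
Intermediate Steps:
(71/(-19 - 14))*U(2) = (71/(-19 - 14))*(-9) = (71/(-33))*(-9) = (71*(-1/33))*(-9) = -71/33*(-9) = 213/11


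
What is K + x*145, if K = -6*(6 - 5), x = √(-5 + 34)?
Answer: -6 + 145*√29 ≈ 774.85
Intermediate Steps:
x = √29 ≈ 5.3852
K = -6 (K = -6*1 = -6)
K + x*145 = -6 + √29*145 = -6 + 145*√29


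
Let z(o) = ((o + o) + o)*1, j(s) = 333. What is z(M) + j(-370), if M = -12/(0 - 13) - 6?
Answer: 4131/13 ≈ 317.77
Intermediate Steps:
M = -66/13 (M = -12/(-13) - 6 = -12*(-1/13) - 6 = 12/13 - 6 = -66/13 ≈ -5.0769)
z(o) = 3*o (z(o) = (2*o + o)*1 = (3*o)*1 = 3*o)
z(M) + j(-370) = 3*(-66/13) + 333 = -198/13 + 333 = 4131/13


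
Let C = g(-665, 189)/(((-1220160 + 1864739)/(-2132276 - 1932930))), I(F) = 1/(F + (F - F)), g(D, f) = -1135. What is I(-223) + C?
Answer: 1028923320051/143741117 ≈ 7158.2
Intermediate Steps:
I(F) = 1/F (I(F) = 1/(F + 0) = 1/F)
C = 4614008810/644579 (C = -1135*(-2132276 - 1932930)/(-1220160 + 1864739) = -1135/(644579/(-4065206)) = -1135/(644579*(-1/4065206)) = -1135/(-644579/4065206) = -1135*(-4065206/644579) = 4614008810/644579 ≈ 7158.2)
I(-223) + C = 1/(-223) + 4614008810/644579 = -1/223 + 4614008810/644579 = 1028923320051/143741117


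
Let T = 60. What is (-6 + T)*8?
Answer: 432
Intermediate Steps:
(-6 + T)*8 = (-6 + 60)*8 = 54*8 = 432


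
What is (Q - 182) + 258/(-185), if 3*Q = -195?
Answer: -45953/185 ≈ -248.39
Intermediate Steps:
Q = -65 (Q = (⅓)*(-195) = -65)
(Q - 182) + 258/(-185) = (-65 - 182) + 258/(-185) = -247 + 258*(-1/185) = -247 - 258/185 = -45953/185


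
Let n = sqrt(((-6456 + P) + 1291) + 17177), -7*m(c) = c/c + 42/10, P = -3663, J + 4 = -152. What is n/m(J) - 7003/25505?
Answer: -7003/25505 - 385*sqrt(69)/26 ≈ -123.28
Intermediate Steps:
J = -156 (J = -4 - 152 = -156)
m(c) = -26/35 (m(c) = -(c/c + 42/10)/7 = -(1 + 42*(1/10))/7 = -(1 + 21/5)/7 = -1/7*26/5 = -26/35)
n = 11*sqrt(69) (n = sqrt(((-6456 - 3663) + 1291) + 17177) = sqrt((-10119 + 1291) + 17177) = sqrt(-8828 + 17177) = sqrt(8349) = 11*sqrt(69) ≈ 91.373)
n/m(J) - 7003/25505 = (11*sqrt(69))/(-26/35) - 7003/25505 = (11*sqrt(69))*(-35/26) - 7003*1/25505 = -385*sqrt(69)/26 - 7003/25505 = -7003/25505 - 385*sqrt(69)/26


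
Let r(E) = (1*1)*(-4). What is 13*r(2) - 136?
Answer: -188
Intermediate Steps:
r(E) = -4 (r(E) = 1*(-4) = -4)
13*r(2) - 136 = 13*(-4) - 136 = -52 - 136 = -188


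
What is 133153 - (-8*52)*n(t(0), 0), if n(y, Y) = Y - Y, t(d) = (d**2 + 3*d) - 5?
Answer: 133153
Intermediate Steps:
t(d) = -5 + d**2 + 3*d
n(y, Y) = 0
133153 - (-8*52)*n(t(0), 0) = 133153 - (-8*52)*0 = 133153 - (-416)*0 = 133153 - 1*0 = 133153 + 0 = 133153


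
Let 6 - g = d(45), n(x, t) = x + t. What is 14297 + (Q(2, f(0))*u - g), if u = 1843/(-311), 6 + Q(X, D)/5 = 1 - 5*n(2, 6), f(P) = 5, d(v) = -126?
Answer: 4819990/311 ≈ 15498.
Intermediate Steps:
n(x, t) = t + x
Q(X, D) = -225 (Q(X, D) = -30 + 5*(1 - 5*(6 + 2)) = -30 + 5*(1 - 5*8) = -30 + 5*(1 - 40) = -30 + 5*(-39) = -30 - 195 = -225)
u = -1843/311 (u = 1843*(-1/311) = -1843/311 ≈ -5.9260)
g = 132 (g = 6 - 1*(-126) = 6 + 126 = 132)
14297 + (Q(2, f(0))*u - g) = 14297 + (-225*(-1843/311) - 1*132) = 14297 + (414675/311 - 132) = 14297 + 373623/311 = 4819990/311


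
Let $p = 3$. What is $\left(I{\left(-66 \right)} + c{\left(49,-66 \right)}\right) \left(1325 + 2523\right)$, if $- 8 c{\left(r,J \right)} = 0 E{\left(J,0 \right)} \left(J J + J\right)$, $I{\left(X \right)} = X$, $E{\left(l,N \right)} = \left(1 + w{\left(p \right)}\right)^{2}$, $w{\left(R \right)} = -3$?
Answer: $-253968$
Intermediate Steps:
$E{\left(l,N \right)} = 4$ ($E{\left(l,N \right)} = \left(1 - 3\right)^{2} = \left(-2\right)^{2} = 4$)
$c{\left(r,J \right)} = 0$ ($c{\left(r,J \right)} = - \frac{0 \cdot 4 \left(J J + J\right)}{8} = - \frac{0 \left(J^{2} + J\right)}{8} = - \frac{0 \left(J + J^{2}\right)}{8} = \left(- \frac{1}{8}\right) 0 = 0$)
$\left(I{\left(-66 \right)} + c{\left(49,-66 \right)}\right) \left(1325 + 2523\right) = \left(-66 + 0\right) \left(1325 + 2523\right) = \left(-66\right) 3848 = -253968$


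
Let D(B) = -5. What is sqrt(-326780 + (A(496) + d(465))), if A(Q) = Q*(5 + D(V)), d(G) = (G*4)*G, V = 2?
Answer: 2*sqrt(134530) ≈ 733.57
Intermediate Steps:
d(G) = 4*G**2 (d(G) = (4*G)*G = 4*G**2)
A(Q) = 0 (A(Q) = Q*(5 - 5) = Q*0 = 0)
sqrt(-326780 + (A(496) + d(465))) = sqrt(-326780 + (0 + 4*465**2)) = sqrt(-326780 + (0 + 4*216225)) = sqrt(-326780 + (0 + 864900)) = sqrt(-326780 + 864900) = sqrt(538120) = 2*sqrt(134530)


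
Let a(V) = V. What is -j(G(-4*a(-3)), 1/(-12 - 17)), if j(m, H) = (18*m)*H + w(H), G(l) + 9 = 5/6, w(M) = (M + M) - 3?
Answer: -2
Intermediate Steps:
w(M) = -3 + 2*M (w(M) = 2*M - 3 = -3 + 2*M)
G(l) = -49/6 (G(l) = -9 + 5/6 = -9 + 5*(⅙) = -9 + ⅚ = -49/6)
j(m, H) = -3 + 2*H + 18*H*m (j(m, H) = (18*m)*H + (-3 + 2*H) = 18*H*m + (-3 + 2*H) = -3 + 2*H + 18*H*m)
-j(G(-4*a(-3)), 1/(-12 - 17)) = -(-3 + 2/(-12 - 17) + 18*(-49/6)/(-12 - 17)) = -(-3 + 2/(-29) + 18*(-49/6)/(-29)) = -(-3 + 2*(-1/29) + 18*(-1/29)*(-49/6)) = -(-3 - 2/29 + 147/29) = -1*2 = -2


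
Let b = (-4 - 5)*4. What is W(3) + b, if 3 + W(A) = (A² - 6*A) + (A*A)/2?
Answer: -87/2 ≈ -43.500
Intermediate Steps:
b = -36 (b = -9*4 = -36)
W(A) = -3 - 6*A + 3*A²/2 (W(A) = -3 + ((A² - 6*A) + (A*A)/2) = -3 + ((A² - 6*A) + A²*(½)) = -3 + ((A² - 6*A) + A²/2) = -3 + (-6*A + 3*A²/2) = -3 - 6*A + 3*A²/2)
W(3) + b = (-3 - 6*3 + (3/2)*3²) - 36 = (-3 - 18 + (3/2)*9) - 36 = (-3 - 18 + 27/2) - 36 = -15/2 - 36 = -87/2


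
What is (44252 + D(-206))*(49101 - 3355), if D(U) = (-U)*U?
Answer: 83074736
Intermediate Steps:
D(U) = -U²
(44252 + D(-206))*(49101 - 3355) = (44252 - 1*(-206)²)*(49101 - 3355) = (44252 - 1*42436)*45746 = (44252 - 42436)*45746 = 1816*45746 = 83074736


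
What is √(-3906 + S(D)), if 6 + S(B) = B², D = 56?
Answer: 2*I*√194 ≈ 27.857*I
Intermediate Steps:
S(B) = -6 + B²
√(-3906 + S(D)) = √(-3906 + (-6 + 56²)) = √(-3906 + (-6 + 3136)) = √(-3906 + 3130) = √(-776) = 2*I*√194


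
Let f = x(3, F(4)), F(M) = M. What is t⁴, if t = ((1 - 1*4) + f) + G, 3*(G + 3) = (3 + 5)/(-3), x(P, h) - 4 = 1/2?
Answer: 3418801/104976 ≈ 32.567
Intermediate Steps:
x(P, h) = 9/2 (x(P, h) = 4 + 1/2 = 4 + ½ = 9/2)
f = 9/2 ≈ 4.5000
G = -35/9 (G = -3 + ((3 + 5)/(-3))/3 = -3 + (8*(-⅓))/3 = -3 + (⅓)*(-8/3) = -3 - 8/9 = -35/9 ≈ -3.8889)
t = -43/18 (t = ((1 - 1*4) + 9/2) - 35/9 = ((1 - 4) + 9/2) - 35/9 = (-3 + 9/2) - 35/9 = 3/2 - 35/9 = -43/18 ≈ -2.3889)
t⁴ = (-43/18)⁴ = 3418801/104976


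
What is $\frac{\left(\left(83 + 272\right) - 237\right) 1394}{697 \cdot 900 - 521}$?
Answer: $\frac{164492}{626779} \approx 0.26244$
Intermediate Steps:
$\frac{\left(\left(83 + 272\right) - 237\right) 1394}{697 \cdot 900 - 521} = \frac{\left(355 - 237\right) 1394}{627300 - 521} = \frac{118 \cdot 1394}{626779} = 164492 \cdot \frac{1}{626779} = \frac{164492}{626779}$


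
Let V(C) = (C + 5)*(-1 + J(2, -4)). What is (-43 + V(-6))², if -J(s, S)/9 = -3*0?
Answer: 1764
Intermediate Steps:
J(s, S) = 0 (J(s, S) = -(-27)*0 = -9*0 = 0)
V(C) = -5 - C (V(C) = (C + 5)*(-1 + 0) = (5 + C)*(-1) = -5 - C)
(-43 + V(-6))² = (-43 + (-5 - 1*(-6)))² = (-43 + (-5 + 6))² = (-43 + 1)² = (-42)² = 1764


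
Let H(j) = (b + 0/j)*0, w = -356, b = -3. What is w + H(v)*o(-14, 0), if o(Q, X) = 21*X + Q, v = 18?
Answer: -356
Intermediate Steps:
o(Q, X) = Q + 21*X
H(j) = 0 (H(j) = (-3 + 0/j)*0 = (-3 + 0)*0 = -3*0 = 0)
w + H(v)*o(-14, 0) = -356 + 0*(-14 + 21*0) = -356 + 0*(-14 + 0) = -356 + 0*(-14) = -356 + 0 = -356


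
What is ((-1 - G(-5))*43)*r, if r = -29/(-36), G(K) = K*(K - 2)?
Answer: -1247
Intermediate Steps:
G(K) = K*(-2 + K)
r = 29/36 (r = -29*(-1/36) = 29/36 ≈ 0.80556)
((-1 - G(-5))*43)*r = ((-1 - (-5)*(-2 - 5))*43)*(29/36) = ((-1 - (-5)*(-7))*43)*(29/36) = ((-1 - 1*35)*43)*(29/36) = ((-1 - 35)*43)*(29/36) = -36*43*(29/36) = -1548*29/36 = -1247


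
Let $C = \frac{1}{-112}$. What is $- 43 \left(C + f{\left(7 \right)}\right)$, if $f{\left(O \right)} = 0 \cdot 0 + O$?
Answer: $- \frac{33669}{112} \approx -300.62$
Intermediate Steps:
$f{\left(O \right)} = O$ ($f{\left(O \right)} = 0 + O = O$)
$C = - \frac{1}{112} \approx -0.0089286$
$- 43 \left(C + f{\left(7 \right)}\right) = - 43 \left(- \frac{1}{112} + 7\right) = \left(-43\right) \frac{783}{112} = - \frac{33669}{112}$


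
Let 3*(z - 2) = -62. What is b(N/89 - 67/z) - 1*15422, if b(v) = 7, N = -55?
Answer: -15415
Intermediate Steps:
z = -56/3 (z = 2 + (⅓)*(-62) = 2 - 62/3 = -56/3 ≈ -18.667)
b(N/89 - 67/z) - 1*15422 = 7 - 1*15422 = 7 - 15422 = -15415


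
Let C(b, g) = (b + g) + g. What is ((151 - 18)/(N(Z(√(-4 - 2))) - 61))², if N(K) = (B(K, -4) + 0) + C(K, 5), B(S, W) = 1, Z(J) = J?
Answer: 17689/(50 - I*√6)² ≈ 7.0249 + 0.68995*I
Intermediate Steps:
C(b, g) = b + 2*g
N(K) = 11 + K (N(K) = (1 + 0) + (K + 2*5) = 1 + (K + 10) = 1 + (10 + K) = 11 + K)
((151 - 18)/(N(Z(√(-4 - 2))) - 61))² = ((151 - 18)/((11 + √(-4 - 2)) - 61))² = (133/((11 + √(-6)) - 61))² = (133/((11 + I*√6) - 61))² = (133/(-50 + I*√6))² = 17689/(-50 + I*√6)²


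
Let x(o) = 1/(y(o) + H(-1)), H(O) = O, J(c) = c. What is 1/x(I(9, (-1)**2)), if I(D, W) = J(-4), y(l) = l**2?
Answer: 15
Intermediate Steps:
I(D, W) = -4
x(o) = 1/(-1 + o**2) (x(o) = 1/(o**2 - 1) = 1/(-1 + o**2))
1/x(I(9, (-1)**2)) = 1/(1/(-1 + (-4)**2)) = 1/(1/(-1 + 16)) = 1/(1/15) = 15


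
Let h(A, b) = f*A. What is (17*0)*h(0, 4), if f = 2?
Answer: 0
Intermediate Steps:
h(A, b) = 2*A
(17*0)*h(0, 4) = (17*0)*(2*0) = 0*0 = 0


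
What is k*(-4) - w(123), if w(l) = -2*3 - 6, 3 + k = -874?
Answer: 3520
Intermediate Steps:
k = -877 (k = -3 - 874 = -877)
w(l) = -12 (w(l) = -6 - 6 = -12)
k*(-4) - w(123) = -877*(-4) - 1*(-12) = 3508 + 12 = 3520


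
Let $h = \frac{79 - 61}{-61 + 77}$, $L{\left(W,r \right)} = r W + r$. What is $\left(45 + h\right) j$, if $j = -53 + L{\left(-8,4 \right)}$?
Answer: $- \frac{29889}{8} \approx -3736.1$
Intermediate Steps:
$L{\left(W,r \right)} = r + W r$ ($L{\left(W,r \right)} = W r + r = r + W r$)
$h = \frac{9}{8}$ ($h = \frac{18}{16} = 18 \cdot \frac{1}{16} = \frac{9}{8} \approx 1.125$)
$j = -81$ ($j = -53 + 4 \left(1 - 8\right) = -53 + 4 \left(-7\right) = -53 - 28 = -81$)
$\left(45 + h\right) j = \left(45 + \frac{9}{8}\right) \left(-81\right) = \frac{369}{8} \left(-81\right) = - \frac{29889}{8}$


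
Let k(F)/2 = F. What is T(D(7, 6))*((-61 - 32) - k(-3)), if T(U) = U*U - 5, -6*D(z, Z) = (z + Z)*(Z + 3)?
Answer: -130587/4 ≈ -32647.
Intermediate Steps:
k(F) = 2*F
D(z, Z) = -(3 + Z)*(Z + z)/6 (D(z, Z) = -(z + Z)*(Z + 3)/6 = -(Z + z)*(3 + Z)/6 = -(3 + Z)*(Z + z)/6)
T(U) = -5 + U**2 (T(U) = U**2 - 5 = -5 + U**2)
T(D(7, 6))*((-61 - 32) - k(-3)) = (-5 + (-1/2*6 - 1/2*7 - 1/6*6**2 - 1/6*6*7)**2)*((-61 - 32) - 2*(-3)) = (-5 + (-3 - 7/2 - 1/6*36 - 7)**2)*(-93 - 1*(-6)) = (-5 + (-3 - 7/2 - 6 - 7)**2)*(-93 + 6) = (-5 + (-39/2)**2)*(-87) = (-5 + 1521/4)*(-87) = (1501/4)*(-87) = -130587/4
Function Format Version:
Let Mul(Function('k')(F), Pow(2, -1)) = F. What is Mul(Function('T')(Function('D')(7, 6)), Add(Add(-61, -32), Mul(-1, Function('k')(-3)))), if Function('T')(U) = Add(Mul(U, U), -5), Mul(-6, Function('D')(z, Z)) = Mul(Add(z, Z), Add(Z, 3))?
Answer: Rational(-130587, 4) ≈ -32647.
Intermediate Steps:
Function('k')(F) = Mul(2, F)
Function('D')(z, Z) = Mul(Rational(-1, 6), Add(3, Z), Add(Z, z)) (Function('D')(z, Z) = Mul(Rational(-1, 6), Mul(Add(z, Z), Add(Z, 3))) = Mul(Rational(-1, 6), Mul(Add(Z, z), Add(3, Z))) = Mul(Rational(-1, 6), Mul(Add(3, Z), Add(Z, z))) = Mul(Rational(-1, 6), Add(3, Z), Add(Z, z)))
Function('T')(U) = Add(-5, Pow(U, 2)) (Function('T')(U) = Add(Pow(U, 2), -5) = Add(-5, Pow(U, 2)))
Mul(Function('T')(Function('D')(7, 6)), Add(Add(-61, -32), Mul(-1, Function('k')(-3)))) = Mul(Add(-5, Pow(Add(Mul(Rational(-1, 2), 6), Mul(Rational(-1, 2), 7), Mul(Rational(-1, 6), Pow(6, 2)), Mul(Rational(-1, 6), 6, 7)), 2)), Add(Add(-61, -32), Mul(-1, Mul(2, -3)))) = Mul(Add(-5, Pow(Add(-3, Rational(-7, 2), Mul(Rational(-1, 6), 36), -7), 2)), Add(-93, Mul(-1, -6))) = Mul(Add(-5, Pow(Add(-3, Rational(-7, 2), -6, -7), 2)), Add(-93, 6)) = Mul(Add(-5, Pow(Rational(-39, 2), 2)), -87) = Mul(Add(-5, Rational(1521, 4)), -87) = Mul(Rational(1501, 4), -87) = Rational(-130587, 4)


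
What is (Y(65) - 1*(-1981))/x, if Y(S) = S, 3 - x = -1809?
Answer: 341/302 ≈ 1.1291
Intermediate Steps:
x = 1812 (x = 3 - 1*(-1809) = 3 + 1809 = 1812)
(Y(65) - 1*(-1981))/x = (65 - 1*(-1981))/1812 = (65 + 1981)*(1/1812) = 2046*(1/1812) = 341/302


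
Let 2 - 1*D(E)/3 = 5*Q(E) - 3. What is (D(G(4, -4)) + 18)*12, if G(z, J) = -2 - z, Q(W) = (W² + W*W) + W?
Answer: -11484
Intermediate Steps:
Q(W) = W + 2*W² (Q(W) = (W² + W²) + W = 2*W² + W = W + 2*W²)
D(E) = 15 - 15*E*(1 + 2*E) (D(E) = 6 - 3*(5*(E*(1 + 2*E)) - 3) = 6 - 3*(5*E*(1 + 2*E) - 3) = 6 - 3*(-3 + 5*E*(1 + 2*E)) = 6 + (9 - 15*E*(1 + 2*E)) = 15 - 15*E*(1 + 2*E))
(D(G(4, -4)) + 18)*12 = ((15 - 15*(-2 - 1*4)*(1 + 2*(-2 - 1*4))) + 18)*12 = ((15 - 15*(-2 - 4)*(1 + 2*(-2 - 4))) + 18)*12 = ((15 - 15*(-6)*(1 + 2*(-6))) + 18)*12 = ((15 - 15*(-6)*(1 - 12)) + 18)*12 = ((15 - 15*(-6)*(-11)) + 18)*12 = ((15 - 990) + 18)*12 = (-975 + 18)*12 = -957*12 = -11484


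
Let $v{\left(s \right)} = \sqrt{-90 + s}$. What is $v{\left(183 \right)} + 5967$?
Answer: $5967 + \sqrt{93} \approx 5976.6$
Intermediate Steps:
$v{\left(183 \right)} + 5967 = \sqrt{-90 + 183} + 5967 = \sqrt{93} + 5967 = 5967 + \sqrt{93}$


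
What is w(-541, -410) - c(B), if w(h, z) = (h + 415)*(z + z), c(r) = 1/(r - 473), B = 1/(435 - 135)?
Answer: 14661004980/141899 ≈ 1.0332e+5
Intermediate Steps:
B = 1/300 ≈ 0.0033333
c(r) = 1/(-473 + r)
w(h, z) = 2*z*(415 + h) (w(h, z) = (415 + h)*(2*z) = 2*z*(415 + h))
w(-541, -410) - c(B) = 2*(-410)*(415 - 541) - 1/(-473 + 1/300) = 2*(-410)*(-126) - 1/(-141899/300) = 103320 - 1*(-300/141899) = 103320 + 300/141899 = 14661004980/141899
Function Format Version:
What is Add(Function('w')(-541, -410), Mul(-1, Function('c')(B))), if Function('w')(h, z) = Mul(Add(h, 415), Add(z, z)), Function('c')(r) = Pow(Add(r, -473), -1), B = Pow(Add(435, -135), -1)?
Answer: Rational(14661004980, 141899) ≈ 1.0332e+5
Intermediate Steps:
B = Rational(1, 300) (B = Pow(300, -1) = Rational(1, 300) ≈ 0.0033333)
Function('c')(r) = Pow(Add(-473, r), -1)
Function('w')(h, z) = Mul(2, z, Add(415, h)) (Function('w')(h, z) = Mul(Add(415, h), Mul(2, z)) = Mul(2, z, Add(415, h)))
Add(Function('w')(-541, -410), Mul(-1, Function('c')(B))) = Add(Mul(2, -410, Add(415, -541)), Mul(-1, Pow(Add(-473, Rational(1, 300)), -1))) = Add(Mul(2, -410, -126), Mul(-1, Pow(Rational(-141899, 300), -1))) = Add(103320, Mul(-1, Rational(-300, 141899))) = Add(103320, Rational(300, 141899)) = Rational(14661004980, 141899)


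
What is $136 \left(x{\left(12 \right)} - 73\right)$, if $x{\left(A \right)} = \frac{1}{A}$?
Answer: $- \frac{29750}{3} \approx -9916.7$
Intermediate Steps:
$136 \left(x{\left(12 \right)} - 73\right) = 136 \left(\frac{1}{12} - 73\right) = 136 \left(- \frac{875}{12}\right) = - \frac{29750}{3}$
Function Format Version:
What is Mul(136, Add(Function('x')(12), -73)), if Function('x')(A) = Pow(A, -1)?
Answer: Rational(-29750, 3) ≈ -9916.7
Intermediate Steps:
Mul(136, Add(Function('x')(12), -73)) = Mul(136, Add(Pow(12, -1), -73)) = Mul(136, Add(Rational(1, 12), -73)) = Mul(136, Rational(-875, 12)) = Rational(-29750, 3)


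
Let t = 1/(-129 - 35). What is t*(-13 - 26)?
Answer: 39/164 ≈ 0.23780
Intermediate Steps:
t = -1/164 (t = 1/(-164) = -1/164 ≈ -0.0060976)
t*(-13 - 26) = -(-13 - 26)/164 = -1/164*(-39) = 39/164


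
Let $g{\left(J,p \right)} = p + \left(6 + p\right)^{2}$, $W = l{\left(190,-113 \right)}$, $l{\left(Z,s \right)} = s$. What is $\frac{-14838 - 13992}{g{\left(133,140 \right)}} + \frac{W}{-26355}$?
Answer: $- \frac{14025743}{10471720} \approx -1.3394$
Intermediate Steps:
$W = -113$
$\frac{-14838 - 13992}{g{\left(133,140 \right)}} + \frac{W}{-26355} = \frac{-14838 - 13992}{140 + \left(6 + 140\right)^{2}} - \frac{113}{-26355} = - \frac{28830}{140 + 146^{2}} - - \frac{113}{26355} = - \frac{28830}{140 + 21316} + \frac{113}{26355} = - \frac{28830}{21456} + \frac{113}{26355} = \left(-28830\right) \frac{1}{21456} + \frac{113}{26355} = - \frac{4805}{3576} + \frac{113}{26355} = - \frac{14025743}{10471720}$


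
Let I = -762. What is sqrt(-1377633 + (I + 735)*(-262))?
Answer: I*sqrt(1370559) ≈ 1170.7*I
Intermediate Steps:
sqrt(-1377633 + (I + 735)*(-262)) = sqrt(-1377633 + (-762 + 735)*(-262)) = sqrt(-1377633 - 27*(-262)) = sqrt(-1377633 + 7074) = sqrt(-1370559) = I*sqrt(1370559)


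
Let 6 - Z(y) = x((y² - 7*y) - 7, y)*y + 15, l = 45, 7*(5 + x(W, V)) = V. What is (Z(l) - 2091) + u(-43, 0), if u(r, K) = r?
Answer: -15451/7 ≈ -2207.3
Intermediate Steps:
x(W, V) = -5 + V/7
Z(y) = -9 - y*(-5 + y/7) (Z(y) = 6 - ((-5 + y/7)*y + 15) = 6 - (y*(-5 + y/7) + 15) = 6 - (15 + y*(-5 + y/7)) = 6 + (-15 - y*(-5 + y/7)) = -9 - y*(-5 + y/7))
(Z(l) - 2091) + u(-43, 0) = ((-9 - ⅐*45*(-35 + 45)) - 2091) - 43 = ((-9 - ⅐*45*10) - 2091) - 43 = ((-9 - 450/7) - 2091) - 43 = (-513/7 - 2091) - 43 = -15150/7 - 43 = -15451/7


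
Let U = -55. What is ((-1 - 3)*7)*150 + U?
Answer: -4255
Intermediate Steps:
((-1 - 3)*7)*150 + U = ((-1 - 3)*7)*150 - 55 = -4*7*150 - 55 = -28*150 - 55 = -4200 - 55 = -4255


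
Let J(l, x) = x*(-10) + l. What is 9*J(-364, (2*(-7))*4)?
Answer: 1764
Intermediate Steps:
J(l, x) = l - 10*x (J(l, x) = -10*x + l = l - 10*x)
9*J(-364, (2*(-7))*4) = 9*(-364 - 10*2*(-7)*4) = 9*(-364 - (-140)*4) = 9*(-364 - 10*(-56)) = 9*(-364 + 560) = 9*196 = 1764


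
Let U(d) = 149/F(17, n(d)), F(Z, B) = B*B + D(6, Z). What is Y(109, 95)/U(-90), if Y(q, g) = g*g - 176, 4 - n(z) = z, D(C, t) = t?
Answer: 78340197/149 ≈ 5.2577e+5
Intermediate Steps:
n(z) = 4 - z
Y(q, g) = -176 + g² (Y(q, g) = g² - 176 = -176 + g²)
F(Z, B) = Z + B² (F(Z, B) = B*B + Z = B² + Z = Z + B²)
U(d) = 149/(17 + (4 - d)²)
Y(109, 95)/U(-90) = (-176 + 95²)/((149/(17 + (-4 - 90)²))) = (-176 + 9025)/((149/(17 + (-94)²))) = 8849/((149/(17 + 8836))) = 8849/((149/8853)) = 8849/((149*(1/8853))) = 8849/(149/8853) = 8849*(8853/149) = 78340197/149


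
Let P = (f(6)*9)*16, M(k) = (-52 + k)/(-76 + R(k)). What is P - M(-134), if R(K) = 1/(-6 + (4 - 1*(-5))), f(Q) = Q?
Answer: 195570/227 ≈ 861.54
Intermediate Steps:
R(K) = 1/3 (R(K) = 1/(-6 + (4 + 5)) = 1/(-6 + 9) = 1/3)
M(k) = 156/227 - 3*k/227 (M(k) = (-52 + k)/(-76 + 1/3) = (-52 + k)/(-227/3) = (-52 + k)*(-3/227) = 156/227 - 3*k/227)
P = 864 (P = (6*9)*16 = 54*16 = 864)
P - M(-134) = 864 - (156/227 - 3/227*(-134)) = 864 - (156/227 + 402/227) = 864 - 1*558/227 = 864 - 558/227 = 195570/227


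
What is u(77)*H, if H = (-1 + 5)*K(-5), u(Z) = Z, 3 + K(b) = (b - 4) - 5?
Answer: -5236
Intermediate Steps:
K(b) = -12 + b (K(b) = -3 + ((b - 4) - 5) = -3 + ((-4 + b) - 5) = -3 + (-9 + b) = -12 + b)
H = -68 (H = (-1 + 5)*(-12 - 5) = 4*(-17) = -68)
u(77)*H = 77*(-68) = -5236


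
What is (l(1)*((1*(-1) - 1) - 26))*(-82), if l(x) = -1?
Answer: -2296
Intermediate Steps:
(l(1)*((1*(-1) - 1) - 26))*(-82) = -((1*(-1) - 1) - 26)*(-82) = -((-1 - 1) - 26)*(-82) = -(-2 - 26)*(-82) = -1*(-28)*(-82) = 28*(-82) = -2296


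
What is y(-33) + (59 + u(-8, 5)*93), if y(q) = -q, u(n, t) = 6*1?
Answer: 650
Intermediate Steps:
u(n, t) = 6
y(-33) + (59 + u(-8, 5)*93) = -1*(-33) + (59 + 6*93) = 33 + (59 + 558) = 33 + 617 = 650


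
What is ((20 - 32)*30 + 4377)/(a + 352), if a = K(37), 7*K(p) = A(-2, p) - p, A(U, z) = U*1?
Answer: 28119/2425 ≈ 11.595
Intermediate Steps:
A(U, z) = U
K(p) = -2/7 - p/7 (K(p) = (-2 - p)/7 = -2/7 - p/7)
a = -39/7 (a = -2/7 - ⅐*37 = -2/7 - 37/7 = -39/7 ≈ -5.5714)
((20 - 32)*30 + 4377)/(a + 352) = ((20 - 32)*30 + 4377)/(-39/7 + 352) = (-12*30 + 4377)/(2425/7) = (-360 + 4377)*(7/2425) = 4017*(7/2425) = 28119/2425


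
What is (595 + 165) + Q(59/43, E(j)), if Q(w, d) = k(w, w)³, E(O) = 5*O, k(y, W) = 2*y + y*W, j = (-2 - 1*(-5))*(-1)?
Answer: 5430359471115/6321363049 ≈ 859.05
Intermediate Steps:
j = -3 (j = (-2 + 5)*(-1) = 3*(-1) = -3)
k(y, W) = 2*y + W*y
Q(w, d) = w³*(2 + w)³ (Q(w, d) = (w*(2 + w))³ = w³*(2 + w)³)
(595 + 165) + Q(59/43, E(j)) = (595 + 165) + (59/43)³*(2 + 59/43)³ = 760 + (59*(1/43))³*(2 + 59*(1/43))³ = 760 + (59/43)³*(2 + 59/43)³ = 760 + 205379*(145/43)³/79507 = 760 + (205379/79507)*(3048625/79507) = 760 + 626123553875/6321363049 = 5430359471115/6321363049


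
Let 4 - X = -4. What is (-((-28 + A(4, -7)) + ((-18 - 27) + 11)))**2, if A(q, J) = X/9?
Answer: 302500/81 ≈ 3734.6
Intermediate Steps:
X = 8 (X = 4 - 1*(-4) = 4 + 4 = 8)
A(q, J) = 8/9
(-((-28 + A(4, -7)) + ((-18 - 27) + 11)))**2 = (-((-28 + 8/9) + ((-18 - 27) + 11)))**2 = (-(-244/9 + (-45 + 11)))**2 = (-(-244/9 - 34))**2 = (-1*(-550/9))**2 = (550/9)**2 = 302500/81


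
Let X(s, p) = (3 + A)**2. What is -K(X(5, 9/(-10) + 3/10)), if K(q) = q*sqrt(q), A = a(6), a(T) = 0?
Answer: -27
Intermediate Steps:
A = 0
X(s, p) = 9 (X(s, p) = (3 + 0)**2 = 3**2 = 9)
K(q) = q**(3/2)
-K(X(5, 9/(-10) + 3/10)) = -9**(3/2) = -1*27 = -27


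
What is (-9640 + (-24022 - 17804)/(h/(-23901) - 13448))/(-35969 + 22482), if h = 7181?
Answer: 3097564588334/4335097129723 ≈ 0.71453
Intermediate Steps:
(-9640 + (-24022 - 17804)/(h/(-23901) - 13448))/(-35969 + 22482) = (-9640 + (-24022 - 17804)/(7181/(-23901) - 13448))/(-35969 + 22482) = (-9640 - 41826/(7181*(-1/23901) - 13448))/(-13487) = (-9640 - 41826/(-7181/23901 - 13448))*(-1/13487) = (-9640 - 41826/(-321427829/23901))*(-1/13487) = (-9640 - 41826*(-23901/321427829))*(-1/13487) = (-9640 + 999683226/321427829)*(-1/13487) = -3097564588334/321427829*(-1/13487) = 3097564588334/4335097129723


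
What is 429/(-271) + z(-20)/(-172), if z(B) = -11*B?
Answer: -33352/11653 ≈ -2.8621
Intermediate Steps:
429/(-271) + z(-20)/(-172) = 429/(-271) - 11*(-20)/(-172) = 429*(-1/271) + 220*(-1/172) = -429/271 - 55/43 = -33352/11653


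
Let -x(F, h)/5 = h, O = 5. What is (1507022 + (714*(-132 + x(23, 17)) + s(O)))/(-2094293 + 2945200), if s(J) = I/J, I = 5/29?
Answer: 39210437/24676303 ≈ 1.5890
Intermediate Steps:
x(F, h) = -5*h
I = 5/29 (I = 5*(1/29) = 5/29 ≈ 0.17241)
s(J) = 5/(29*J)
(1507022 + (714*(-132 + x(23, 17)) + s(O)))/(-2094293 + 2945200) = (1507022 + (714*(-132 - 5*17) + (5/29)/5))/(-2094293 + 2945200) = (1507022 + (714*(-132 - 85) + (5/29)*(⅕)))/850907 = (1507022 + (714*(-217) + 1/29))*(1/850907) = (1507022 + (-154938 + 1/29))*(1/850907) = (1507022 - 4493201/29)*(1/850907) = (39210437/29)*(1/850907) = 39210437/24676303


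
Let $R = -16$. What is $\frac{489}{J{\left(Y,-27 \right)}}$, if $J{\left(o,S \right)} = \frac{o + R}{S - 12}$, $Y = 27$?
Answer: $- \frac{19071}{11} \approx -1733.7$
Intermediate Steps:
$J{\left(o,S \right)} = \frac{-16 + o}{-12 + S}$ ($J{\left(o,S \right)} = \frac{o - 16}{S - 12} = \frac{-16 + o}{-12 + S}$)
$\frac{489}{J{\left(Y,-27 \right)}} = \frac{489}{\frac{1}{-12 - 27} \left(-16 + 27\right)} = \frac{489}{\frac{1}{-39} \cdot 11} = \frac{489}{\left(- \frac{1}{39}\right) 11} = \frac{489}{- \frac{11}{39}} = 489 \left(- \frac{39}{11}\right) = - \frac{19071}{11}$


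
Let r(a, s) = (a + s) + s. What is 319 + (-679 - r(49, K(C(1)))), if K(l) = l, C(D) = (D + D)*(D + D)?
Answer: -417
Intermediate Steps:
C(D) = 4*D² (C(D) = (2*D)*(2*D) = 4*D²)
r(a, s) = a + 2*s
319 + (-679 - r(49, K(C(1)))) = 319 + (-679 - (49 + 2*(4*1²))) = 319 + (-679 - (49 + 2*(4*1))) = 319 + (-679 - (49 + 2*4)) = 319 + (-679 - (49 + 8)) = 319 + (-679 - 1*57) = 319 + (-679 - 57) = 319 - 736 = -417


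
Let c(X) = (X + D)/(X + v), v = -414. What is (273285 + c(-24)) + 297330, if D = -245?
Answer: 249929639/438 ≈ 5.7062e+5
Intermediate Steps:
c(X) = (-245 + X)/(-414 + X) (c(X) = (X - 245)/(X - 414) = (-245 + X)/(-414 + X))
(273285 + c(-24)) + 297330 = (273285 + (-245 - 24)/(-414 - 24)) + 297330 = (273285 - 269/(-438)) + 297330 = (273285 - 1/438*(-269)) + 297330 = (273285 + 269/438) + 297330 = 119699099/438 + 297330 = 249929639/438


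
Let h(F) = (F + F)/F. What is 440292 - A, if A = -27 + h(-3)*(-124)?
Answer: 440567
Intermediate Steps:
h(F) = 2 (h(F) = (2*F)/F = 2)
A = -275 (A = -27 + 2*(-124) = -27 - 248 = -275)
440292 - A = 440292 - 1*(-275) = 440292 + 275 = 440567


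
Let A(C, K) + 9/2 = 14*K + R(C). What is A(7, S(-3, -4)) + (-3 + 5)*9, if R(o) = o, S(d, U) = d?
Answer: -43/2 ≈ -21.500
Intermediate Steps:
A(C, K) = -9/2 + C + 14*K (A(C, K) = -9/2 + (14*K + C) = -9/2 + (C + 14*K) = -9/2 + C + 14*K)
A(7, S(-3, -4)) + (-3 + 5)*9 = (-9/2 + 7 + 14*(-3)) + (-3 + 5)*9 = (-9/2 + 7 - 42) + 2*9 = -79/2 + 18 = -43/2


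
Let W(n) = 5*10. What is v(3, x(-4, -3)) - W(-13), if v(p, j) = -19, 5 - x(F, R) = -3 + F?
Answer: -69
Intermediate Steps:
x(F, R) = 8 - F (x(F, R) = 5 - (-3 + F) = 5 + (3 - F) = 8 - F)
W(n) = 50
v(3, x(-4, -3)) - W(-13) = -19 - 1*50 = -19 - 50 = -69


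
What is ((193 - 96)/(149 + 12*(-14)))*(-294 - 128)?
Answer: 40934/19 ≈ 2154.4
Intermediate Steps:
((193 - 96)/(149 + 12*(-14)))*(-294 - 128) = (97/(149 - 168))*(-422) = (97/(-19))*(-422) = (97*(-1/19))*(-422) = -97/19*(-422) = 40934/19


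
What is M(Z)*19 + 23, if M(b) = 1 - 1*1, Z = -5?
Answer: 23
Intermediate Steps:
M(b) = 0 (M(b) = 1 - 1 = 0)
M(Z)*19 + 23 = 0*19 + 23 = 0 + 23 = 23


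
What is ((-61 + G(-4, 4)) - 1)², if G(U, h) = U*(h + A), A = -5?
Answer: 3364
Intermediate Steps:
G(U, h) = U*(-5 + h) (G(U, h) = U*(h - 5) = U*(-5 + h))
((-61 + G(-4, 4)) - 1)² = ((-61 - 4*(-5 + 4)) - 1)² = ((-61 - 4*(-1)) - 1)² = ((-61 + 4) - 1)² = (-57 - 1)² = (-58)² = 3364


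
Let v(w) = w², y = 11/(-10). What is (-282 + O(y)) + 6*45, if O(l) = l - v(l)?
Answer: -1431/100 ≈ -14.310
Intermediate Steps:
y = -11/10 (y = 11*(-⅒) = -11/10 ≈ -1.1000)
O(l) = l - l²
(-282 + O(y)) + 6*45 = (-282 - 11*(1 - 1*(-11/10))/10) + 6*45 = (-282 - 11*(1 + 11/10)/10) + 270 = (-282 - 11/10*21/10) + 270 = (-282 - 231/100) + 270 = -28431/100 + 270 = -1431/100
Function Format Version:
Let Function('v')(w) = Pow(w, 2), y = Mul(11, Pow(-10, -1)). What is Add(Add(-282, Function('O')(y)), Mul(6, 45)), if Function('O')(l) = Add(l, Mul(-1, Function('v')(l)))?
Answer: Rational(-1431, 100) ≈ -14.310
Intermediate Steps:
y = Rational(-11, 10) (y = Mul(11, Rational(-1, 10)) = Rational(-11, 10) ≈ -1.1000)
Function('O')(l) = Add(l, Mul(-1, Pow(l, 2)))
Add(Add(-282, Function('O')(y)), Mul(6, 45)) = Add(Add(-282, Mul(Rational(-11, 10), Add(1, Mul(-1, Rational(-11, 10))))), Mul(6, 45)) = Add(Add(-282, Mul(Rational(-11, 10), Add(1, Rational(11, 10)))), 270) = Add(Add(-282, Mul(Rational(-11, 10), Rational(21, 10))), 270) = Add(Add(-282, Rational(-231, 100)), 270) = Add(Rational(-28431, 100), 270) = Rational(-1431, 100)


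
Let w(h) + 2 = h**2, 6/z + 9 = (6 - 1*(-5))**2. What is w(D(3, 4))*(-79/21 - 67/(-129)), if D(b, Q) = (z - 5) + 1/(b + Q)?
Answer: -4031429/58996 ≈ -68.334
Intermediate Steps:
z = 3/56 (z = 6/(-9 + (6 - 1*(-5))**2) = 6/(-9 + (6 + 5)**2) = 6/(-9 + 11**2) = 6/(-9 + 121) = 6/112 = 6*(1/112) = 3/56 ≈ 0.053571)
D(b, Q) = -277/56 + 1/(Q + b) (D(b, Q) = (3/56 - 5) + 1/(b + Q) = -277/56 + 1/(Q + b))
w(h) = -2 + h**2
w(D(3, 4))*(-79/21 - 67/(-129)) = (-2 + ((56 - 277*4 - 277*3)/(56*(4 + 3)))**2)*(-79/21 - 67/(-129)) = (-2 + ((1/56)*(56 - 1108 - 831)/7)**2)*(-79*1/21 - 67*(-1/129)) = (-2 + ((1/56)*(1/7)*(-1883))**2)*(-79/21 + 67/129) = (-2 + (-269/56)**2)*(-976/301) = (-2 + 72361/3136)*(-976/301) = (66089/3136)*(-976/301) = -4031429/58996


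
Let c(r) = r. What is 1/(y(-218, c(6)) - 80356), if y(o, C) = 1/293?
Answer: -293/23544307 ≈ -1.2445e-5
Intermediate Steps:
y(o, C) = 1/293
1/(y(-218, c(6)) - 80356) = 1/(1/293 - 80356) = 1/(-23544307/293) = -293/23544307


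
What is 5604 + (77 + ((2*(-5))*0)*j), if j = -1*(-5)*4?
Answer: 5681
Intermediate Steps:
j = 20 (j = 5*4 = 20)
5604 + (77 + ((2*(-5))*0)*j) = 5604 + (77 + ((2*(-5))*0)*20) = 5604 + (77 - 10*0*20) = 5604 + (77 + 0*20) = 5604 + (77 + 0) = 5604 + 77 = 5681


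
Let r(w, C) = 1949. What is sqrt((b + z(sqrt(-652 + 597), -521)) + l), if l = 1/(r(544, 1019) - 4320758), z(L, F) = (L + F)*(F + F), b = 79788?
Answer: sqrt(11614110067500445461 - 19435499847977202*I*sqrt(55))/4318809 ≈ 789.11 - 4.8965*I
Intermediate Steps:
z(L, F) = 2*F*(F + L) (z(L, F) = (F + L)*(2*F) = 2*F*(F + L))
l = -1/4318809 (l = 1/(1949 - 4320758) = 1/(-4318809) = -1/4318809 ≈ -2.3155e-7)
sqrt((b + z(sqrt(-652 + 597), -521)) + l) = sqrt((79788 + 2*(-521)*(-521 + sqrt(-652 + 597))) - 1/4318809) = sqrt((79788 + 2*(-521)*(-521 + sqrt(-55))) - 1/4318809) = sqrt((79788 + 2*(-521)*(-521 + I*sqrt(55))) - 1/4318809) = sqrt((79788 + (542882 - 1042*I*sqrt(55))) - 1/4318809) = sqrt((622670 - 1042*I*sqrt(55)) - 1/4318809) = sqrt(2689192800029/4318809 - 1042*I*sqrt(55))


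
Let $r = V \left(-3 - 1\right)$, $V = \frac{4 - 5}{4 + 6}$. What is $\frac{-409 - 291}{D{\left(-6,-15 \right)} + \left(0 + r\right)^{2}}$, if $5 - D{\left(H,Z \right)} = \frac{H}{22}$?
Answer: $- \frac{96250}{747} \approx -128.85$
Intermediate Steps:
$V = - \frac{1}{10} \approx -0.1$
$D{\left(H,Z \right)} = 5 - \frac{H}{22}$
$r = \frac{2}{5}$ ($r = - \frac{-3 - 1}{10} = \left(- \frac{1}{10}\right) \left(-4\right) = \frac{2}{5} \approx 0.4$)
$\frac{-409 - 291}{D{\left(-6,-15 \right)} + \left(0 + r\right)^{2}} = \frac{-409 - 291}{\left(5 - - \frac{3}{11}\right) + \left(0 + \frac{2}{5}\right)^{2}} = - \frac{700}{\left(5 + \frac{3}{11}\right) + \left(\frac{2}{5}\right)^{2}} = - \frac{700}{\frac{58}{11} + \frac{4}{25}} = - \frac{700}{\frac{1494}{275}} = \left(-700\right) \frac{275}{1494} = - \frac{96250}{747}$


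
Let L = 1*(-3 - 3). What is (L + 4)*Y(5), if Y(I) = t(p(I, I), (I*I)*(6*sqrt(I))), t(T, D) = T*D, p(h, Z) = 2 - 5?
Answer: 900*sqrt(5) ≈ 2012.5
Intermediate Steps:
p(h, Z) = -3
t(T, D) = D*T
Y(I) = -18*I**(5/2) (Y(I) = ((I*I)*(6*sqrt(I)))*(-3) = (I**2*(6*sqrt(I)))*(-3) = (6*I**(5/2))*(-3) = -18*I**(5/2))
L = -6 (L = 1*(-6) = -6)
(L + 4)*Y(5) = (-6 + 4)*(-450*sqrt(5)) = -(-36)*25*sqrt(5) = -(-900)*sqrt(5) = 900*sqrt(5)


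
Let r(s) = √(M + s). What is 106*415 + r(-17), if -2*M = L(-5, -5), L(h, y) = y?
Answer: 43990 + I*√58/2 ≈ 43990.0 + 3.8079*I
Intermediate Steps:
M = 5/2 (M = -½*(-5) = 5/2 ≈ 2.5000)
r(s) = √(5/2 + s)
106*415 + r(-17) = 106*415 + √(10 + 4*(-17))/2 = 43990 + √(10 - 68)/2 = 43990 + √(-58)/2 = 43990 + (I*√58)/2 = 43990 + I*√58/2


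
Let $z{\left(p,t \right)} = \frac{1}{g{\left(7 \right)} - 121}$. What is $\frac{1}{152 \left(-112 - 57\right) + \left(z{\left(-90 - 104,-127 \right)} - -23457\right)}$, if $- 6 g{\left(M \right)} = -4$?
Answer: $- \frac{361}{805394} \approx -0.00044823$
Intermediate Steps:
$g{\left(M \right)} = \frac{2}{3}$ ($g{\left(M \right)} = \left(- \frac{1}{6}\right) \left(-4\right) = \frac{2}{3}$)
$z{\left(p,t \right)} = - \frac{3}{361}$ ($z{\left(p,t \right)} = \frac{1}{\frac{2}{3} - 121} = \frac{1}{- \frac{361}{3}} = - \frac{3}{361}$)
$\frac{1}{152 \left(-112 - 57\right) + \left(z{\left(-90 - 104,-127 \right)} - -23457\right)} = \frac{1}{152 \left(-112 - 57\right) - - \frac{8467974}{361}} = \frac{1}{152 \left(-169\right) + \left(- \frac{3}{361} + 23457\right)} = \frac{1}{-25688 + \frac{8467974}{361}} = \frac{1}{- \frac{805394}{361}} = - \frac{361}{805394}$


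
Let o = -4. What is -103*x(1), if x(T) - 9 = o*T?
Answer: -515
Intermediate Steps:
x(T) = 9 - 4*T
-103*x(1) = -103*(9 - 4*1) = -103*(9 - 4) = -103*5 = -515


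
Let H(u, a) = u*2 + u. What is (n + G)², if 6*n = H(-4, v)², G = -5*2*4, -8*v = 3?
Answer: 256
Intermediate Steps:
v = -3/8 (v = -⅛*3 = -3/8 ≈ -0.37500)
H(u, a) = 3*u (H(u, a) = 2*u + u = 3*u)
G = -40 (G = -10*4 = -40)
n = 24 (n = (3*(-4))²/6 = (⅙)*(-12)² = (⅙)*144 = 24)
(n + G)² = (24 - 40)² = (-16)² = 256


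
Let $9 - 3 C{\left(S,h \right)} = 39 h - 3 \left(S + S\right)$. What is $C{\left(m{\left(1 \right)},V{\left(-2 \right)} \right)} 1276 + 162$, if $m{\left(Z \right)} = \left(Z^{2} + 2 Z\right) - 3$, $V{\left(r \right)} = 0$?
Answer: $3990$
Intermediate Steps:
$m{\left(Z \right)} = -3 + Z^{2} + 2 Z$
$C{\left(S,h \right)} = 3 - 13 h + 2 S$ ($C{\left(S,h \right)} = 3 - \frac{39 h - 3 \left(S + S\right)}{3} = 3 - \frac{39 h - 3 \cdot 2 S}{3} = 3 - \frac{39 h - 6 S}{3} = 3 - \frac{- 6 S + 39 h}{3} = 3 + \left(- 13 h + 2 S\right) = 3 - 13 h + 2 S$)
$C{\left(m{\left(1 \right)},V{\left(-2 \right)} \right)} 1276 + 162 = \left(3 - 0 + 2 \left(-3 + 1^{2} + 2 \cdot 1\right)\right) 1276 + 162 = \left(3 + 0 + 2 \left(-3 + 1 + 2\right)\right) 1276 + 162 = \left(3 + 0 + 2 \cdot 0\right) 1276 + 162 = \left(3 + 0 + 0\right) 1276 + 162 = 3 \cdot 1276 + 162 = 3828 + 162 = 3990$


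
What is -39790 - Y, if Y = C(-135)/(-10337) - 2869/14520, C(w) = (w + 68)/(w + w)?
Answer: -10749924646459/270167832 ≈ -39790.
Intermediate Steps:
C(w) = (68 + w)/(2*w) (C(w) = (68 + w)/((2*w)) = (68 + w)*(1/(2*w)) = (68 + w)/(2*w))
Y = -53388821/270167832 (Y = ((½)*(68 - 135)/(-135))/(-10337) - 2869/14520 = ((½)*(-1/135)*(-67))*(-1/10337) - 2869*1/14520 = (67/270)*(-1/10337) - 2869/14520 = -67/2790990 - 2869/14520 = -53388821/270167832 ≈ -0.19761)
-39790 - Y = -39790 - 1*(-53388821/270167832) = -39790 + 53388821/270167832 = -10749924646459/270167832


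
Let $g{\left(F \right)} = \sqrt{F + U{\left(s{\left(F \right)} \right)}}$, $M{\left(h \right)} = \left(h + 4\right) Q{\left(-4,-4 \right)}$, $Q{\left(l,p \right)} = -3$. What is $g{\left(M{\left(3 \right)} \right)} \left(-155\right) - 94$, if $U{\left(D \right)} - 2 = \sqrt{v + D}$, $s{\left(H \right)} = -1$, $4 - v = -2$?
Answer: $-94 - 155 i \sqrt{19 - \sqrt{5}} \approx -94.0 - 634.63 i$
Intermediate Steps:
$v = 6$ ($v = 4 - -2 = 4 + 2 = 6$)
$M{\left(h \right)} = -12 - 3 h$ ($M{\left(h \right)} = \left(h + 4\right) \left(-3\right) = \left(4 + h\right) \left(-3\right) = -12 - 3 h$)
$U{\left(D \right)} = 2 + \sqrt{6 + D}$
$g{\left(F \right)} = \sqrt{2 + F + \sqrt{5}}$ ($g{\left(F \right)} = \sqrt{F + \left(2 + \sqrt{6 - 1}\right)} = \sqrt{F + \left(2 + \sqrt{5}\right)} = \sqrt{2 + F + \sqrt{5}}$)
$g{\left(M{\left(3 \right)} \right)} \left(-155\right) - 94 = \sqrt{2 - 21 + \sqrt{5}} \left(-155\right) - 94 = \sqrt{-19 + \sqrt{5}} \left(-155\right) - 94 = - 155 \sqrt{-19 + \sqrt{5}} - 94 = -94 - 155 \sqrt{-19 + \sqrt{5}}$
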